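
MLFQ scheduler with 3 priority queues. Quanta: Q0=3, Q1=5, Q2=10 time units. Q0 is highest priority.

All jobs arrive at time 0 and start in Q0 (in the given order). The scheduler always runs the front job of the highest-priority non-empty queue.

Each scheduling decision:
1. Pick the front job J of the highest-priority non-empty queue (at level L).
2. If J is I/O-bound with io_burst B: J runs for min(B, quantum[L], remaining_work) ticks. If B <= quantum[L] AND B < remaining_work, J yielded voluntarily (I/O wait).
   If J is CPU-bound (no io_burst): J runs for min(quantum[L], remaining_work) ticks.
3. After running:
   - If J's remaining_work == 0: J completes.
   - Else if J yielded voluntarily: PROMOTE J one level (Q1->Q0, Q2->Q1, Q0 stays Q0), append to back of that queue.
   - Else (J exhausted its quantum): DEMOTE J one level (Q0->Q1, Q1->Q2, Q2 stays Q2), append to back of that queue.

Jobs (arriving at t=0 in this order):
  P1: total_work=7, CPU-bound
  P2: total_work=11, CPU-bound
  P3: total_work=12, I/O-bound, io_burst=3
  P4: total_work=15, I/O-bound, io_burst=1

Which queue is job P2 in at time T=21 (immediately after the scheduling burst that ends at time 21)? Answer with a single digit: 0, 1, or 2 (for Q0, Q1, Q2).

Answer: 1

Derivation:
t=0-3: P1@Q0 runs 3, rem=4, quantum used, demote→Q1. Q0=[P2,P3,P4] Q1=[P1] Q2=[]
t=3-6: P2@Q0 runs 3, rem=8, quantum used, demote→Q1. Q0=[P3,P4] Q1=[P1,P2] Q2=[]
t=6-9: P3@Q0 runs 3, rem=9, I/O yield, promote→Q0. Q0=[P4,P3] Q1=[P1,P2] Q2=[]
t=9-10: P4@Q0 runs 1, rem=14, I/O yield, promote→Q0. Q0=[P3,P4] Q1=[P1,P2] Q2=[]
t=10-13: P3@Q0 runs 3, rem=6, I/O yield, promote→Q0. Q0=[P4,P3] Q1=[P1,P2] Q2=[]
t=13-14: P4@Q0 runs 1, rem=13, I/O yield, promote→Q0. Q0=[P3,P4] Q1=[P1,P2] Q2=[]
t=14-17: P3@Q0 runs 3, rem=3, I/O yield, promote→Q0. Q0=[P4,P3] Q1=[P1,P2] Q2=[]
t=17-18: P4@Q0 runs 1, rem=12, I/O yield, promote→Q0. Q0=[P3,P4] Q1=[P1,P2] Q2=[]
t=18-21: P3@Q0 runs 3, rem=0, completes. Q0=[P4] Q1=[P1,P2] Q2=[]
t=21-22: P4@Q0 runs 1, rem=11, I/O yield, promote→Q0. Q0=[P4] Q1=[P1,P2] Q2=[]
t=22-23: P4@Q0 runs 1, rem=10, I/O yield, promote→Q0. Q0=[P4] Q1=[P1,P2] Q2=[]
t=23-24: P4@Q0 runs 1, rem=9, I/O yield, promote→Q0. Q0=[P4] Q1=[P1,P2] Q2=[]
t=24-25: P4@Q0 runs 1, rem=8, I/O yield, promote→Q0. Q0=[P4] Q1=[P1,P2] Q2=[]
t=25-26: P4@Q0 runs 1, rem=7, I/O yield, promote→Q0. Q0=[P4] Q1=[P1,P2] Q2=[]
t=26-27: P4@Q0 runs 1, rem=6, I/O yield, promote→Q0. Q0=[P4] Q1=[P1,P2] Q2=[]
t=27-28: P4@Q0 runs 1, rem=5, I/O yield, promote→Q0. Q0=[P4] Q1=[P1,P2] Q2=[]
t=28-29: P4@Q0 runs 1, rem=4, I/O yield, promote→Q0. Q0=[P4] Q1=[P1,P2] Q2=[]
t=29-30: P4@Q0 runs 1, rem=3, I/O yield, promote→Q0. Q0=[P4] Q1=[P1,P2] Q2=[]
t=30-31: P4@Q0 runs 1, rem=2, I/O yield, promote→Q0. Q0=[P4] Q1=[P1,P2] Q2=[]
t=31-32: P4@Q0 runs 1, rem=1, I/O yield, promote→Q0. Q0=[P4] Q1=[P1,P2] Q2=[]
t=32-33: P4@Q0 runs 1, rem=0, completes. Q0=[] Q1=[P1,P2] Q2=[]
t=33-37: P1@Q1 runs 4, rem=0, completes. Q0=[] Q1=[P2] Q2=[]
t=37-42: P2@Q1 runs 5, rem=3, quantum used, demote→Q2. Q0=[] Q1=[] Q2=[P2]
t=42-45: P2@Q2 runs 3, rem=0, completes. Q0=[] Q1=[] Q2=[]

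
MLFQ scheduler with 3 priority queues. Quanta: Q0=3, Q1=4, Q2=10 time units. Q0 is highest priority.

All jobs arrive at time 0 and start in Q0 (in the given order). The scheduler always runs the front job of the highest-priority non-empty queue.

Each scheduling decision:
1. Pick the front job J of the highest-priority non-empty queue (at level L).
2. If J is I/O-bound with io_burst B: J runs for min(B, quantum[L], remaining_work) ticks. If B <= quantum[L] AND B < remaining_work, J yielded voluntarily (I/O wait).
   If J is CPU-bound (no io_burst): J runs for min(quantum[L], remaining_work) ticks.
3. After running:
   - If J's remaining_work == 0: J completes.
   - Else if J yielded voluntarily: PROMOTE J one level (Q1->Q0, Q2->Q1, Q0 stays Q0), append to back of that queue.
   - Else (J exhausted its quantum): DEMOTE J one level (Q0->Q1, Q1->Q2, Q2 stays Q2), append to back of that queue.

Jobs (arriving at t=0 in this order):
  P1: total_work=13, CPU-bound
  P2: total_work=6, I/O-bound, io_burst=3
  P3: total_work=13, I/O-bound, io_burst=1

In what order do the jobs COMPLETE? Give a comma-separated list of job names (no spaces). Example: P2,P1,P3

t=0-3: P1@Q0 runs 3, rem=10, quantum used, demote→Q1. Q0=[P2,P3] Q1=[P1] Q2=[]
t=3-6: P2@Q0 runs 3, rem=3, I/O yield, promote→Q0. Q0=[P3,P2] Q1=[P1] Q2=[]
t=6-7: P3@Q0 runs 1, rem=12, I/O yield, promote→Q0. Q0=[P2,P3] Q1=[P1] Q2=[]
t=7-10: P2@Q0 runs 3, rem=0, completes. Q0=[P3] Q1=[P1] Q2=[]
t=10-11: P3@Q0 runs 1, rem=11, I/O yield, promote→Q0. Q0=[P3] Q1=[P1] Q2=[]
t=11-12: P3@Q0 runs 1, rem=10, I/O yield, promote→Q0. Q0=[P3] Q1=[P1] Q2=[]
t=12-13: P3@Q0 runs 1, rem=9, I/O yield, promote→Q0. Q0=[P3] Q1=[P1] Q2=[]
t=13-14: P3@Q0 runs 1, rem=8, I/O yield, promote→Q0. Q0=[P3] Q1=[P1] Q2=[]
t=14-15: P3@Q0 runs 1, rem=7, I/O yield, promote→Q0. Q0=[P3] Q1=[P1] Q2=[]
t=15-16: P3@Q0 runs 1, rem=6, I/O yield, promote→Q0. Q0=[P3] Q1=[P1] Q2=[]
t=16-17: P3@Q0 runs 1, rem=5, I/O yield, promote→Q0. Q0=[P3] Q1=[P1] Q2=[]
t=17-18: P3@Q0 runs 1, rem=4, I/O yield, promote→Q0. Q0=[P3] Q1=[P1] Q2=[]
t=18-19: P3@Q0 runs 1, rem=3, I/O yield, promote→Q0. Q0=[P3] Q1=[P1] Q2=[]
t=19-20: P3@Q0 runs 1, rem=2, I/O yield, promote→Q0. Q0=[P3] Q1=[P1] Q2=[]
t=20-21: P3@Q0 runs 1, rem=1, I/O yield, promote→Q0. Q0=[P3] Q1=[P1] Q2=[]
t=21-22: P3@Q0 runs 1, rem=0, completes. Q0=[] Q1=[P1] Q2=[]
t=22-26: P1@Q1 runs 4, rem=6, quantum used, demote→Q2. Q0=[] Q1=[] Q2=[P1]
t=26-32: P1@Q2 runs 6, rem=0, completes. Q0=[] Q1=[] Q2=[]

Answer: P2,P3,P1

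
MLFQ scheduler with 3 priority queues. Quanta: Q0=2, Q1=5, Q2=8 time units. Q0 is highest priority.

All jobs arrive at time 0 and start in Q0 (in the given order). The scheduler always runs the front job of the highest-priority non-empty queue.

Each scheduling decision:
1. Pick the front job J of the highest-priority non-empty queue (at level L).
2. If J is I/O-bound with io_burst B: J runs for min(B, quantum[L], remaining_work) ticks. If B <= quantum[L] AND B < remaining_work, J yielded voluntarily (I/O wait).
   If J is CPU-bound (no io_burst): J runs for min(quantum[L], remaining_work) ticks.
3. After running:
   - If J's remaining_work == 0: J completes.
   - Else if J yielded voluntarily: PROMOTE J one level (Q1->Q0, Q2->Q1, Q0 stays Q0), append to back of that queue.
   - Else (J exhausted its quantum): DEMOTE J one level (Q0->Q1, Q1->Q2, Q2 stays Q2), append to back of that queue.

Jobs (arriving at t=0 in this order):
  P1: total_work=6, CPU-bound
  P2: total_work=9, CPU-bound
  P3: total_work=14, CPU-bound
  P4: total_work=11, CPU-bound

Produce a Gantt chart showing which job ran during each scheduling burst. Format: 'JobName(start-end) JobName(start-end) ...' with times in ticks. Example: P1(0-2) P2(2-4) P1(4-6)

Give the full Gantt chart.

Answer: P1(0-2) P2(2-4) P3(4-6) P4(6-8) P1(8-12) P2(12-17) P3(17-22) P4(22-27) P2(27-29) P3(29-36) P4(36-40)

Derivation:
t=0-2: P1@Q0 runs 2, rem=4, quantum used, demote→Q1. Q0=[P2,P3,P4] Q1=[P1] Q2=[]
t=2-4: P2@Q0 runs 2, rem=7, quantum used, demote→Q1. Q0=[P3,P4] Q1=[P1,P2] Q2=[]
t=4-6: P3@Q0 runs 2, rem=12, quantum used, demote→Q1. Q0=[P4] Q1=[P1,P2,P3] Q2=[]
t=6-8: P4@Q0 runs 2, rem=9, quantum used, demote→Q1. Q0=[] Q1=[P1,P2,P3,P4] Q2=[]
t=8-12: P1@Q1 runs 4, rem=0, completes. Q0=[] Q1=[P2,P3,P4] Q2=[]
t=12-17: P2@Q1 runs 5, rem=2, quantum used, demote→Q2. Q0=[] Q1=[P3,P4] Q2=[P2]
t=17-22: P3@Q1 runs 5, rem=7, quantum used, demote→Q2. Q0=[] Q1=[P4] Q2=[P2,P3]
t=22-27: P4@Q1 runs 5, rem=4, quantum used, demote→Q2. Q0=[] Q1=[] Q2=[P2,P3,P4]
t=27-29: P2@Q2 runs 2, rem=0, completes. Q0=[] Q1=[] Q2=[P3,P4]
t=29-36: P3@Q2 runs 7, rem=0, completes. Q0=[] Q1=[] Q2=[P4]
t=36-40: P4@Q2 runs 4, rem=0, completes. Q0=[] Q1=[] Q2=[]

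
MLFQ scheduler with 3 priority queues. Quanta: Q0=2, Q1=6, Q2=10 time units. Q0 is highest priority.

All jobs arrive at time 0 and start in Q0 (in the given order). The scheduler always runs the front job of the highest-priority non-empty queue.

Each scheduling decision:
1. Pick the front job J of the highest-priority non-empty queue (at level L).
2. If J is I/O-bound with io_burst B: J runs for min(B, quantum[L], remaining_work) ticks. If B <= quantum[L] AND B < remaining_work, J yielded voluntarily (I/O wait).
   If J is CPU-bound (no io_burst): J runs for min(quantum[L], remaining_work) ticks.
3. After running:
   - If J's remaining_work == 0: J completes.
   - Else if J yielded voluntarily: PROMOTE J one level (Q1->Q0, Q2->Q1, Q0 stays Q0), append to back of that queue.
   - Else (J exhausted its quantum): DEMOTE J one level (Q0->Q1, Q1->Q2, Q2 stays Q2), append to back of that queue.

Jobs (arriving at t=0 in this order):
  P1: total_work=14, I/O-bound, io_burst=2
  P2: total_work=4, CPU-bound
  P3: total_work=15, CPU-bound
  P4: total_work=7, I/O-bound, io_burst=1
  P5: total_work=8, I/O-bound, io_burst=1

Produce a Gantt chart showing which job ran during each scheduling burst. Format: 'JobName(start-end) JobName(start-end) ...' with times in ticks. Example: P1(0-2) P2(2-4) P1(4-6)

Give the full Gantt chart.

t=0-2: P1@Q0 runs 2, rem=12, I/O yield, promote→Q0. Q0=[P2,P3,P4,P5,P1] Q1=[] Q2=[]
t=2-4: P2@Q0 runs 2, rem=2, quantum used, demote→Q1. Q0=[P3,P4,P5,P1] Q1=[P2] Q2=[]
t=4-6: P3@Q0 runs 2, rem=13, quantum used, demote→Q1. Q0=[P4,P5,P1] Q1=[P2,P3] Q2=[]
t=6-7: P4@Q0 runs 1, rem=6, I/O yield, promote→Q0. Q0=[P5,P1,P4] Q1=[P2,P3] Q2=[]
t=7-8: P5@Q0 runs 1, rem=7, I/O yield, promote→Q0. Q0=[P1,P4,P5] Q1=[P2,P3] Q2=[]
t=8-10: P1@Q0 runs 2, rem=10, I/O yield, promote→Q0. Q0=[P4,P5,P1] Q1=[P2,P3] Q2=[]
t=10-11: P4@Q0 runs 1, rem=5, I/O yield, promote→Q0. Q0=[P5,P1,P4] Q1=[P2,P3] Q2=[]
t=11-12: P5@Q0 runs 1, rem=6, I/O yield, promote→Q0. Q0=[P1,P4,P5] Q1=[P2,P3] Q2=[]
t=12-14: P1@Q0 runs 2, rem=8, I/O yield, promote→Q0. Q0=[P4,P5,P1] Q1=[P2,P3] Q2=[]
t=14-15: P4@Q0 runs 1, rem=4, I/O yield, promote→Q0. Q0=[P5,P1,P4] Q1=[P2,P3] Q2=[]
t=15-16: P5@Q0 runs 1, rem=5, I/O yield, promote→Q0. Q0=[P1,P4,P5] Q1=[P2,P3] Q2=[]
t=16-18: P1@Q0 runs 2, rem=6, I/O yield, promote→Q0. Q0=[P4,P5,P1] Q1=[P2,P3] Q2=[]
t=18-19: P4@Q0 runs 1, rem=3, I/O yield, promote→Q0. Q0=[P5,P1,P4] Q1=[P2,P3] Q2=[]
t=19-20: P5@Q0 runs 1, rem=4, I/O yield, promote→Q0. Q0=[P1,P4,P5] Q1=[P2,P3] Q2=[]
t=20-22: P1@Q0 runs 2, rem=4, I/O yield, promote→Q0. Q0=[P4,P5,P1] Q1=[P2,P3] Q2=[]
t=22-23: P4@Q0 runs 1, rem=2, I/O yield, promote→Q0. Q0=[P5,P1,P4] Q1=[P2,P3] Q2=[]
t=23-24: P5@Q0 runs 1, rem=3, I/O yield, promote→Q0. Q0=[P1,P4,P5] Q1=[P2,P3] Q2=[]
t=24-26: P1@Q0 runs 2, rem=2, I/O yield, promote→Q0. Q0=[P4,P5,P1] Q1=[P2,P3] Q2=[]
t=26-27: P4@Q0 runs 1, rem=1, I/O yield, promote→Q0. Q0=[P5,P1,P4] Q1=[P2,P3] Q2=[]
t=27-28: P5@Q0 runs 1, rem=2, I/O yield, promote→Q0. Q0=[P1,P4,P5] Q1=[P2,P3] Q2=[]
t=28-30: P1@Q0 runs 2, rem=0, completes. Q0=[P4,P5] Q1=[P2,P3] Q2=[]
t=30-31: P4@Q0 runs 1, rem=0, completes. Q0=[P5] Q1=[P2,P3] Q2=[]
t=31-32: P5@Q0 runs 1, rem=1, I/O yield, promote→Q0. Q0=[P5] Q1=[P2,P3] Q2=[]
t=32-33: P5@Q0 runs 1, rem=0, completes. Q0=[] Q1=[P2,P3] Q2=[]
t=33-35: P2@Q1 runs 2, rem=0, completes. Q0=[] Q1=[P3] Q2=[]
t=35-41: P3@Q1 runs 6, rem=7, quantum used, demote→Q2. Q0=[] Q1=[] Q2=[P3]
t=41-48: P3@Q2 runs 7, rem=0, completes. Q0=[] Q1=[] Q2=[]

Answer: P1(0-2) P2(2-4) P3(4-6) P4(6-7) P5(7-8) P1(8-10) P4(10-11) P5(11-12) P1(12-14) P4(14-15) P5(15-16) P1(16-18) P4(18-19) P5(19-20) P1(20-22) P4(22-23) P5(23-24) P1(24-26) P4(26-27) P5(27-28) P1(28-30) P4(30-31) P5(31-32) P5(32-33) P2(33-35) P3(35-41) P3(41-48)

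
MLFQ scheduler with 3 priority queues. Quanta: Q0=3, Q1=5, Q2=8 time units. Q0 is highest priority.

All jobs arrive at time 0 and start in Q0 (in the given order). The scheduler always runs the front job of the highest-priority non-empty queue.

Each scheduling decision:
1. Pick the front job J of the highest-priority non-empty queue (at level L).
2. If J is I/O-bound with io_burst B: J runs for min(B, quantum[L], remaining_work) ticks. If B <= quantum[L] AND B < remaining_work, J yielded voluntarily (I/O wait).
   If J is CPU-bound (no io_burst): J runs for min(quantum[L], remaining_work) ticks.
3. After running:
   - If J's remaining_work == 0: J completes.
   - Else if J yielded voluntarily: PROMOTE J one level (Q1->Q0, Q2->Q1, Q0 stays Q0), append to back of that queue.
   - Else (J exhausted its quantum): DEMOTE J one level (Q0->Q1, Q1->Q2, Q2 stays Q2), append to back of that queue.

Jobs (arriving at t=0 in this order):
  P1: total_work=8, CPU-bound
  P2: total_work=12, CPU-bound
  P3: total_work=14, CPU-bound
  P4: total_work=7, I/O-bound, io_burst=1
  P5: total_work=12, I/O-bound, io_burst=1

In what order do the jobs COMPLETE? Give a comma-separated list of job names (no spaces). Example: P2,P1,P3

t=0-3: P1@Q0 runs 3, rem=5, quantum used, demote→Q1. Q0=[P2,P3,P4,P5] Q1=[P1] Q2=[]
t=3-6: P2@Q0 runs 3, rem=9, quantum used, demote→Q1. Q0=[P3,P4,P5] Q1=[P1,P2] Q2=[]
t=6-9: P3@Q0 runs 3, rem=11, quantum used, demote→Q1. Q0=[P4,P5] Q1=[P1,P2,P3] Q2=[]
t=9-10: P4@Q0 runs 1, rem=6, I/O yield, promote→Q0. Q0=[P5,P4] Q1=[P1,P2,P3] Q2=[]
t=10-11: P5@Q0 runs 1, rem=11, I/O yield, promote→Q0. Q0=[P4,P5] Q1=[P1,P2,P3] Q2=[]
t=11-12: P4@Q0 runs 1, rem=5, I/O yield, promote→Q0. Q0=[P5,P4] Q1=[P1,P2,P3] Q2=[]
t=12-13: P5@Q0 runs 1, rem=10, I/O yield, promote→Q0. Q0=[P4,P5] Q1=[P1,P2,P3] Q2=[]
t=13-14: P4@Q0 runs 1, rem=4, I/O yield, promote→Q0. Q0=[P5,P4] Q1=[P1,P2,P3] Q2=[]
t=14-15: P5@Q0 runs 1, rem=9, I/O yield, promote→Q0. Q0=[P4,P5] Q1=[P1,P2,P3] Q2=[]
t=15-16: P4@Q0 runs 1, rem=3, I/O yield, promote→Q0. Q0=[P5,P4] Q1=[P1,P2,P3] Q2=[]
t=16-17: P5@Q0 runs 1, rem=8, I/O yield, promote→Q0. Q0=[P4,P5] Q1=[P1,P2,P3] Q2=[]
t=17-18: P4@Q0 runs 1, rem=2, I/O yield, promote→Q0. Q0=[P5,P4] Q1=[P1,P2,P3] Q2=[]
t=18-19: P5@Q0 runs 1, rem=7, I/O yield, promote→Q0. Q0=[P4,P5] Q1=[P1,P2,P3] Q2=[]
t=19-20: P4@Q0 runs 1, rem=1, I/O yield, promote→Q0. Q0=[P5,P4] Q1=[P1,P2,P3] Q2=[]
t=20-21: P5@Q0 runs 1, rem=6, I/O yield, promote→Q0. Q0=[P4,P5] Q1=[P1,P2,P3] Q2=[]
t=21-22: P4@Q0 runs 1, rem=0, completes. Q0=[P5] Q1=[P1,P2,P3] Q2=[]
t=22-23: P5@Q0 runs 1, rem=5, I/O yield, promote→Q0. Q0=[P5] Q1=[P1,P2,P3] Q2=[]
t=23-24: P5@Q0 runs 1, rem=4, I/O yield, promote→Q0. Q0=[P5] Q1=[P1,P2,P3] Q2=[]
t=24-25: P5@Q0 runs 1, rem=3, I/O yield, promote→Q0. Q0=[P5] Q1=[P1,P2,P3] Q2=[]
t=25-26: P5@Q0 runs 1, rem=2, I/O yield, promote→Q0. Q0=[P5] Q1=[P1,P2,P3] Q2=[]
t=26-27: P5@Q0 runs 1, rem=1, I/O yield, promote→Q0. Q0=[P5] Q1=[P1,P2,P3] Q2=[]
t=27-28: P5@Q0 runs 1, rem=0, completes. Q0=[] Q1=[P1,P2,P3] Q2=[]
t=28-33: P1@Q1 runs 5, rem=0, completes. Q0=[] Q1=[P2,P3] Q2=[]
t=33-38: P2@Q1 runs 5, rem=4, quantum used, demote→Q2. Q0=[] Q1=[P3] Q2=[P2]
t=38-43: P3@Q1 runs 5, rem=6, quantum used, demote→Q2. Q0=[] Q1=[] Q2=[P2,P3]
t=43-47: P2@Q2 runs 4, rem=0, completes. Q0=[] Q1=[] Q2=[P3]
t=47-53: P3@Q2 runs 6, rem=0, completes. Q0=[] Q1=[] Q2=[]

Answer: P4,P5,P1,P2,P3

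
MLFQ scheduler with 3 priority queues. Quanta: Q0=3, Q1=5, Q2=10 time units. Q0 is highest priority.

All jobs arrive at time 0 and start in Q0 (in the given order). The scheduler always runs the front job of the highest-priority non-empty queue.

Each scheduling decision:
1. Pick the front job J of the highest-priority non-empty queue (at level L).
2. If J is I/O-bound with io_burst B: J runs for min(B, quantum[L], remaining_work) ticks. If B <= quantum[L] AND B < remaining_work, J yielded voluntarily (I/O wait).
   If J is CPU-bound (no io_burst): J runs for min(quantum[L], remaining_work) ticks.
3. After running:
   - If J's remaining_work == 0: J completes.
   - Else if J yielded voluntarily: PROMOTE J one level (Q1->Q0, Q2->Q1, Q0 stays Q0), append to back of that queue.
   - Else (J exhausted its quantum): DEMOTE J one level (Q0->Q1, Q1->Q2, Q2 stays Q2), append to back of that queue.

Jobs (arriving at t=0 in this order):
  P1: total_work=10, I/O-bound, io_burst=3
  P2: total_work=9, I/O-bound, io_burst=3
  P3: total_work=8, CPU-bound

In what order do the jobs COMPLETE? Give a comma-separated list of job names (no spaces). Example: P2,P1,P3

Answer: P2,P1,P3

Derivation:
t=0-3: P1@Q0 runs 3, rem=7, I/O yield, promote→Q0. Q0=[P2,P3,P1] Q1=[] Q2=[]
t=3-6: P2@Q0 runs 3, rem=6, I/O yield, promote→Q0. Q0=[P3,P1,P2] Q1=[] Q2=[]
t=6-9: P3@Q0 runs 3, rem=5, quantum used, demote→Q1. Q0=[P1,P2] Q1=[P3] Q2=[]
t=9-12: P1@Q0 runs 3, rem=4, I/O yield, promote→Q0. Q0=[P2,P1] Q1=[P3] Q2=[]
t=12-15: P2@Q0 runs 3, rem=3, I/O yield, promote→Q0. Q0=[P1,P2] Q1=[P3] Q2=[]
t=15-18: P1@Q0 runs 3, rem=1, I/O yield, promote→Q0. Q0=[P2,P1] Q1=[P3] Q2=[]
t=18-21: P2@Q0 runs 3, rem=0, completes. Q0=[P1] Q1=[P3] Q2=[]
t=21-22: P1@Q0 runs 1, rem=0, completes. Q0=[] Q1=[P3] Q2=[]
t=22-27: P3@Q1 runs 5, rem=0, completes. Q0=[] Q1=[] Q2=[]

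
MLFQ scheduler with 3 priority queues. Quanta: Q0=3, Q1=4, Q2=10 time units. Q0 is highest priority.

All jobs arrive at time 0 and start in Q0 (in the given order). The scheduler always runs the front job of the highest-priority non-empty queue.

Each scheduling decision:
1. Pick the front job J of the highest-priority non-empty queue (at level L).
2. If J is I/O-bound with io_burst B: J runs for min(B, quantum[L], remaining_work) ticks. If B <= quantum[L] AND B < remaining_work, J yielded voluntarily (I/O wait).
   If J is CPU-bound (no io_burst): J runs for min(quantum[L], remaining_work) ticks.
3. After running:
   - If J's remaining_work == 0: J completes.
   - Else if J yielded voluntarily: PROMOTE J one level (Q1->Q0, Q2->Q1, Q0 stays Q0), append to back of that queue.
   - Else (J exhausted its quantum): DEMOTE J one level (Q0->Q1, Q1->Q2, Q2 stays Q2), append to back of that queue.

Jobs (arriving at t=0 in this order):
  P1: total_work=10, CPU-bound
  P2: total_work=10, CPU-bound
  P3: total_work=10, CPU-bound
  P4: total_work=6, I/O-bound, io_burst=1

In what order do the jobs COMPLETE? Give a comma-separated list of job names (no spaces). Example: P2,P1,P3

Answer: P4,P1,P2,P3

Derivation:
t=0-3: P1@Q0 runs 3, rem=7, quantum used, demote→Q1. Q0=[P2,P3,P4] Q1=[P1] Q2=[]
t=3-6: P2@Q0 runs 3, rem=7, quantum used, demote→Q1. Q0=[P3,P4] Q1=[P1,P2] Q2=[]
t=6-9: P3@Q0 runs 3, rem=7, quantum used, demote→Q1. Q0=[P4] Q1=[P1,P2,P3] Q2=[]
t=9-10: P4@Q0 runs 1, rem=5, I/O yield, promote→Q0. Q0=[P4] Q1=[P1,P2,P3] Q2=[]
t=10-11: P4@Q0 runs 1, rem=4, I/O yield, promote→Q0. Q0=[P4] Q1=[P1,P2,P3] Q2=[]
t=11-12: P4@Q0 runs 1, rem=3, I/O yield, promote→Q0. Q0=[P4] Q1=[P1,P2,P3] Q2=[]
t=12-13: P4@Q0 runs 1, rem=2, I/O yield, promote→Q0. Q0=[P4] Q1=[P1,P2,P3] Q2=[]
t=13-14: P4@Q0 runs 1, rem=1, I/O yield, promote→Q0. Q0=[P4] Q1=[P1,P2,P3] Q2=[]
t=14-15: P4@Q0 runs 1, rem=0, completes. Q0=[] Q1=[P1,P2,P3] Q2=[]
t=15-19: P1@Q1 runs 4, rem=3, quantum used, demote→Q2. Q0=[] Q1=[P2,P3] Q2=[P1]
t=19-23: P2@Q1 runs 4, rem=3, quantum used, demote→Q2. Q0=[] Q1=[P3] Q2=[P1,P2]
t=23-27: P3@Q1 runs 4, rem=3, quantum used, demote→Q2. Q0=[] Q1=[] Q2=[P1,P2,P3]
t=27-30: P1@Q2 runs 3, rem=0, completes. Q0=[] Q1=[] Q2=[P2,P3]
t=30-33: P2@Q2 runs 3, rem=0, completes. Q0=[] Q1=[] Q2=[P3]
t=33-36: P3@Q2 runs 3, rem=0, completes. Q0=[] Q1=[] Q2=[]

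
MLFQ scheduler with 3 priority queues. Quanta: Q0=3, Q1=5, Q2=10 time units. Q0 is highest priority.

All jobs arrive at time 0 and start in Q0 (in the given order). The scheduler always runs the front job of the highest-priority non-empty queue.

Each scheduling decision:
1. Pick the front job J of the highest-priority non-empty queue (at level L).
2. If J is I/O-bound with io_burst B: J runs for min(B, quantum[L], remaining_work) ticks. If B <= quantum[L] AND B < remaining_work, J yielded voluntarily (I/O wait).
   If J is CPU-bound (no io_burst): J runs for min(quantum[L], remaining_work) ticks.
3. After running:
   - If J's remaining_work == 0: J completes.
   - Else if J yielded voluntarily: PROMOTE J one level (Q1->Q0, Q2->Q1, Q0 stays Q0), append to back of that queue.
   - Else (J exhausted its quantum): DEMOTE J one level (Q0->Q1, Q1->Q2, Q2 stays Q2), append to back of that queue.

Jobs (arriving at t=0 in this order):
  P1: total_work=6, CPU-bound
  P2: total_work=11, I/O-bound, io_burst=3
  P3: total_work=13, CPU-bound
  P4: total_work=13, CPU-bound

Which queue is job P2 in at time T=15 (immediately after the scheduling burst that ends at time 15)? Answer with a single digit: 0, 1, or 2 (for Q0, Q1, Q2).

t=0-3: P1@Q0 runs 3, rem=3, quantum used, demote→Q1. Q0=[P2,P3,P4] Q1=[P1] Q2=[]
t=3-6: P2@Q0 runs 3, rem=8, I/O yield, promote→Q0. Q0=[P3,P4,P2] Q1=[P1] Q2=[]
t=6-9: P3@Q0 runs 3, rem=10, quantum used, demote→Q1. Q0=[P4,P2] Q1=[P1,P3] Q2=[]
t=9-12: P4@Q0 runs 3, rem=10, quantum used, demote→Q1. Q0=[P2] Q1=[P1,P3,P4] Q2=[]
t=12-15: P2@Q0 runs 3, rem=5, I/O yield, promote→Q0. Q0=[P2] Q1=[P1,P3,P4] Q2=[]
t=15-18: P2@Q0 runs 3, rem=2, I/O yield, promote→Q0. Q0=[P2] Q1=[P1,P3,P4] Q2=[]
t=18-20: P2@Q0 runs 2, rem=0, completes. Q0=[] Q1=[P1,P3,P4] Q2=[]
t=20-23: P1@Q1 runs 3, rem=0, completes. Q0=[] Q1=[P3,P4] Q2=[]
t=23-28: P3@Q1 runs 5, rem=5, quantum used, demote→Q2. Q0=[] Q1=[P4] Q2=[P3]
t=28-33: P4@Q1 runs 5, rem=5, quantum used, demote→Q2. Q0=[] Q1=[] Q2=[P3,P4]
t=33-38: P3@Q2 runs 5, rem=0, completes. Q0=[] Q1=[] Q2=[P4]
t=38-43: P4@Q2 runs 5, rem=0, completes. Q0=[] Q1=[] Q2=[]

Answer: 0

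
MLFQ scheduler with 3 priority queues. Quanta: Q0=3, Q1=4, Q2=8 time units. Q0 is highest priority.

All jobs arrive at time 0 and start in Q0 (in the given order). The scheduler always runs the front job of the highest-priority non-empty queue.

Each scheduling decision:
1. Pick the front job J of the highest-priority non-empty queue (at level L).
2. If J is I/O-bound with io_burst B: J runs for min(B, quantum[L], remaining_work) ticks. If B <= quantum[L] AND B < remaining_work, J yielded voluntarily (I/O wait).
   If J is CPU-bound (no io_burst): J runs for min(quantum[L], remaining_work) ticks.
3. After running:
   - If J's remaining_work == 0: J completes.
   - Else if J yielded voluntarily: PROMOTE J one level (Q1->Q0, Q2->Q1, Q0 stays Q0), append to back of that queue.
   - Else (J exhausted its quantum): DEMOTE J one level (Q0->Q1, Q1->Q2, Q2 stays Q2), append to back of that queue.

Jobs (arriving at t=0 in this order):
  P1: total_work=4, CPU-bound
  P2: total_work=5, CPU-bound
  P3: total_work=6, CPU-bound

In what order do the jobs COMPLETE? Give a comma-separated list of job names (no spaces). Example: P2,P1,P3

t=0-3: P1@Q0 runs 3, rem=1, quantum used, demote→Q1. Q0=[P2,P3] Q1=[P1] Q2=[]
t=3-6: P2@Q0 runs 3, rem=2, quantum used, demote→Q1. Q0=[P3] Q1=[P1,P2] Q2=[]
t=6-9: P3@Q0 runs 3, rem=3, quantum used, demote→Q1. Q0=[] Q1=[P1,P2,P3] Q2=[]
t=9-10: P1@Q1 runs 1, rem=0, completes. Q0=[] Q1=[P2,P3] Q2=[]
t=10-12: P2@Q1 runs 2, rem=0, completes. Q0=[] Q1=[P3] Q2=[]
t=12-15: P3@Q1 runs 3, rem=0, completes. Q0=[] Q1=[] Q2=[]

Answer: P1,P2,P3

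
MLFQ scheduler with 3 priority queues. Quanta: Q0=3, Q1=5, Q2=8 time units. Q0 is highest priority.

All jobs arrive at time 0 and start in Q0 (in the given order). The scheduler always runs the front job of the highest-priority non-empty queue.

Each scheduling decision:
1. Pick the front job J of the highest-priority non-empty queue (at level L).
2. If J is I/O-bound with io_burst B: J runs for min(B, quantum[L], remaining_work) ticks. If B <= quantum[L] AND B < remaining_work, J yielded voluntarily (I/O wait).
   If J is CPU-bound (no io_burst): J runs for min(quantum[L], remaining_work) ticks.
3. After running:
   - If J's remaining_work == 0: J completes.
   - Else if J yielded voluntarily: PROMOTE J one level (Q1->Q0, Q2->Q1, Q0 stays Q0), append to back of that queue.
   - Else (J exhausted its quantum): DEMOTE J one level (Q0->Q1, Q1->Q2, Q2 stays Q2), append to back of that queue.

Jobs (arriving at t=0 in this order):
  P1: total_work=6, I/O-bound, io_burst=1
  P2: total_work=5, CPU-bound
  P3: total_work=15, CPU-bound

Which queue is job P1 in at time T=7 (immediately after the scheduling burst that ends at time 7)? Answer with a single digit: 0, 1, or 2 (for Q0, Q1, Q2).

Answer: 0

Derivation:
t=0-1: P1@Q0 runs 1, rem=5, I/O yield, promote→Q0. Q0=[P2,P3,P1] Q1=[] Q2=[]
t=1-4: P2@Q0 runs 3, rem=2, quantum used, demote→Q1. Q0=[P3,P1] Q1=[P2] Q2=[]
t=4-7: P3@Q0 runs 3, rem=12, quantum used, demote→Q1. Q0=[P1] Q1=[P2,P3] Q2=[]
t=7-8: P1@Q0 runs 1, rem=4, I/O yield, promote→Q0. Q0=[P1] Q1=[P2,P3] Q2=[]
t=8-9: P1@Q0 runs 1, rem=3, I/O yield, promote→Q0. Q0=[P1] Q1=[P2,P3] Q2=[]
t=9-10: P1@Q0 runs 1, rem=2, I/O yield, promote→Q0. Q0=[P1] Q1=[P2,P3] Q2=[]
t=10-11: P1@Q0 runs 1, rem=1, I/O yield, promote→Q0. Q0=[P1] Q1=[P2,P3] Q2=[]
t=11-12: P1@Q0 runs 1, rem=0, completes. Q0=[] Q1=[P2,P3] Q2=[]
t=12-14: P2@Q1 runs 2, rem=0, completes. Q0=[] Q1=[P3] Q2=[]
t=14-19: P3@Q1 runs 5, rem=7, quantum used, demote→Q2. Q0=[] Q1=[] Q2=[P3]
t=19-26: P3@Q2 runs 7, rem=0, completes. Q0=[] Q1=[] Q2=[]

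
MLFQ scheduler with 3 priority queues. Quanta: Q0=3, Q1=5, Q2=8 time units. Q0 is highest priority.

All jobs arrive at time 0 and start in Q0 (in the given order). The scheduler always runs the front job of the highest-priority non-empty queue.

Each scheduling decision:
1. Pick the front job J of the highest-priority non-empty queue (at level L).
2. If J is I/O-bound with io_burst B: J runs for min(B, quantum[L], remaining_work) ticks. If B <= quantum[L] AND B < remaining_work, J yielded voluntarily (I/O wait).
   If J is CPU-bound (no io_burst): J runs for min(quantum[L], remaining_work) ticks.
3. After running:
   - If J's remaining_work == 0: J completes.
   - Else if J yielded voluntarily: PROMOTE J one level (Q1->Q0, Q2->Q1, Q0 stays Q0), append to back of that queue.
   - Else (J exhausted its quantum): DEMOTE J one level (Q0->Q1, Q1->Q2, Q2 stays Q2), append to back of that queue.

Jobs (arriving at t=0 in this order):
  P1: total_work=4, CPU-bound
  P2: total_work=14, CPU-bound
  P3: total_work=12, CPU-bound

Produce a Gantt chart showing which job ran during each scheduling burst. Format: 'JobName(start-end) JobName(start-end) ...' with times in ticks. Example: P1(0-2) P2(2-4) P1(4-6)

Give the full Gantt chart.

t=0-3: P1@Q0 runs 3, rem=1, quantum used, demote→Q1. Q0=[P2,P3] Q1=[P1] Q2=[]
t=3-6: P2@Q0 runs 3, rem=11, quantum used, demote→Q1. Q0=[P3] Q1=[P1,P2] Q2=[]
t=6-9: P3@Q0 runs 3, rem=9, quantum used, demote→Q1. Q0=[] Q1=[P1,P2,P3] Q2=[]
t=9-10: P1@Q1 runs 1, rem=0, completes. Q0=[] Q1=[P2,P3] Q2=[]
t=10-15: P2@Q1 runs 5, rem=6, quantum used, demote→Q2. Q0=[] Q1=[P3] Q2=[P2]
t=15-20: P3@Q1 runs 5, rem=4, quantum used, demote→Q2. Q0=[] Q1=[] Q2=[P2,P3]
t=20-26: P2@Q2 runs 6, rem=0, completes. Q0=[] Q1=[] Q2=[P3]
t=26-30: P3@Q2 runs 4, rem=0, completes. Q0=[] Q1=[] Q2=[]

Answer: P1(0-3) P2(3-6) P3(6-9) P1(9-10) P2(10-15) P3(15-20) P2(20-26) P3(26-30)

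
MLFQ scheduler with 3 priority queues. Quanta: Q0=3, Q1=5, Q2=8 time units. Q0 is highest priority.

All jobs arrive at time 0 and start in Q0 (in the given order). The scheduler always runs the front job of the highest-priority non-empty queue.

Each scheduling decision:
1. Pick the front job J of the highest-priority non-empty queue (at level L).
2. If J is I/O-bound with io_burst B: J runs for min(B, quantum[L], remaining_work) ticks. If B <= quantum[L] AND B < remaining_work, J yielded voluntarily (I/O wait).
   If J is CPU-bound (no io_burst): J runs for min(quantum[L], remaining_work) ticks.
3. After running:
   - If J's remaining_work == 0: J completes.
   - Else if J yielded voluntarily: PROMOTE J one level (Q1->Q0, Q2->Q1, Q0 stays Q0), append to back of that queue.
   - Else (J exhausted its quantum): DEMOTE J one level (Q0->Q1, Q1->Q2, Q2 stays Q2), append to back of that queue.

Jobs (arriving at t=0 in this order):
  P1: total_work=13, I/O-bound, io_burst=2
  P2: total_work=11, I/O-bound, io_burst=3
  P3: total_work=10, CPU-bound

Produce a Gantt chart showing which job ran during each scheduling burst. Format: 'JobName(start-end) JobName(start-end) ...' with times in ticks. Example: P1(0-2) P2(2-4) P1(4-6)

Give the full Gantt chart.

t=0-2: P1@Q0 runs 2, rem=11, I/O yield, promote→Q0. Q0=[P2,P3,P1] Q1=[] Q2=[]
t=2-5: P2@Q0 runs 3, rem=8, I/O yield, promote→Q0. Q0=[P3,P1,P2] Q1=[] Q2=[]
t=5-8: P3@Q0 runs 3, rem=7, quantum used, demote→Q1. Q0=[P1,P2] Q1=[P3] Q2=[]
t=8-10: P1@Q0 runs 2, rem=9, I/O yield, promote→Q0. Q0=[P2,P1] Q1=[P3] Q2=[]
t=10-13: P2@Q0 runs 3, rem=5, I/O yield, promote→Q0. Q0=[P1,P2] Q1=[P3] Q2=[]
t=13-15: P1@Q0 runs 2, rem=7, I/O yield, promote→Q0. Q0=[P2,P1] Q1=[P3] Q2=[]
t=15-18: P2@Q0 runs 3, rem=2, I/O yield, promote→Q0. Q0=[P1,P2] Q1=[P3] Q2=[]
t=18-20: P1@Q0 runs 2, rem=5, I/O yield, promote→Q0. Q0=[P2,P1] Q1=[P3] Q2=[]
t=20-22: P2@Q0 runs 2, rem=0, completes. Q0=[P1] Q1=[P3] Q2=[]
t=22-24: P1@Q0 runs 2, rem=3, I/O yield, promote→Q0. Q0=[P1] Q1=[P3] Q2=[]
t=24-26: P1@Q0 runs 2, rem=1, I/O yield, promote→Q0. Q0=[P1] Q1=[P3] Q2=[]
t=26-27: P1@Q0 runs 1, rem=0, completes. Q0=[] Q1=[P3] Q2=[]
t=27-32: P3@Q1 runs 5, rem=2, quantum used, demote→Q2. Q0=[] Q1=[] Q2=[P3]
t=32-34: P3@Q2 runs 2, rem=0, completes. Q0=[] Q1=[] Q2=[]

Answer: P1(0-2) P2(2-5) P3(5-8) P1(8-10) P2(10-13) P1(13-15) P2(15-18) P1(18-20) P2(20-22) P1(22-24) P1(24-26) P1(26-27) P3(27-32) P3(32-34)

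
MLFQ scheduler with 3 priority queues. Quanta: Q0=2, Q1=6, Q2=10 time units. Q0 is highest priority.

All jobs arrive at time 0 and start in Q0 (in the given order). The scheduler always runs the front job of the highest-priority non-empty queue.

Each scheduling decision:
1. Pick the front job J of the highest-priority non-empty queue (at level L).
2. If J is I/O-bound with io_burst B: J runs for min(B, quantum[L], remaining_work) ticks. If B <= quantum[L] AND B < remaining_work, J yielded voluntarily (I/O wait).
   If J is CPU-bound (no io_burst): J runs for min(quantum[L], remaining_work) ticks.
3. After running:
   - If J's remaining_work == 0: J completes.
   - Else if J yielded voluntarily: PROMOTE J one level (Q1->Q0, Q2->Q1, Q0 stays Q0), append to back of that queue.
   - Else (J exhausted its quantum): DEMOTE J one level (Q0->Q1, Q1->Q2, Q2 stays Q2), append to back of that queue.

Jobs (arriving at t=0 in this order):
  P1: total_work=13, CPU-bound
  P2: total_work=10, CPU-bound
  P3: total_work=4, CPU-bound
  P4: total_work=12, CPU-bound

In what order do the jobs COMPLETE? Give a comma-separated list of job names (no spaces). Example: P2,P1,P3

Answer: P3,P1,P2,P4

Derivation:
t=0-2: P1@Q0 runs 2, rem=11, quantum used, demote→Q1. Q0=[P2,P3,P4] Q1=[P1] Q2=[]
t=2-4: P2@Q0 runs 2, rem=8, quantum used, demote→Q1. Q0=[P3,P4] Q1=[P1,P2] Q2=[]
t=4-6: P3@Q0 runs 2, rem=2, quantum used, demote→Q1. Q0=[P4] Q1=[P1,P2,P3] Q2=[]
t=6-8: P4@Q0 runs 2, rem=10, quantum used, demote→Q1. Q0=[] Q1=[P1,P2,P3,P4] Q2=[]
t=8-14: P1@Q1 runs 6, rem=5, quantum used, demote→Q2. Q0=[] Q1=[P2,P3,P4] Q2=[P1]
t=14-20: P2@Q1 runs 6, rem=2, quantum used, demote→Q2. Q0=[] Q1=[P3,P4] Q2=[P1,P2]
t=20-22: P3@Q1 runs 2, rem=0, completes. Q0=[] Q1=[P4] Q2=[P1,P2]
t=22-28: P4@Q1 runs 6, rem=4, quantum used, demote→Q2. Q0=[] Q1=[] Q2=[P1,P2,P4]
t=28-33: P1@Q2 runs 5, rem=0, completes. Q0=[] Q1=[] Q2=[P2,P4]
t=33-35: P2@Q2 runs 2, rem=0, completes. Q0=[] Q1=[] Q2=[P4]
t=35-39: P4@Q2 runs 4, rem=0, completes. Q0=[] Q1=[] Q2=[]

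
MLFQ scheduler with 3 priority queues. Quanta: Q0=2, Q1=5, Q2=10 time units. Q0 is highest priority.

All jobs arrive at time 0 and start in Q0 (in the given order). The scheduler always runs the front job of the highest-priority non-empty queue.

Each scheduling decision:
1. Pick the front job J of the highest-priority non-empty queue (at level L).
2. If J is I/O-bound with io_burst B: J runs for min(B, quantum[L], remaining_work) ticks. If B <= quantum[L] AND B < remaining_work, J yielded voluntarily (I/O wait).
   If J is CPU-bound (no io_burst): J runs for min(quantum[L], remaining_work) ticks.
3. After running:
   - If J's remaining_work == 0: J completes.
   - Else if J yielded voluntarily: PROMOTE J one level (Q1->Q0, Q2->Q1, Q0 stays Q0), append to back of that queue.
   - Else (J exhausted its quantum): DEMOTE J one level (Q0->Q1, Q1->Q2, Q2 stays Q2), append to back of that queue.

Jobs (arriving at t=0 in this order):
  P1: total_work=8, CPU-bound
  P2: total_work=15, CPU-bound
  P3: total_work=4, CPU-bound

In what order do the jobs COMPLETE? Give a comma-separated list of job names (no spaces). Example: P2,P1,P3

Answer: P3,P1,P2

Derivation:
t=0-2: P1@Q0 runs 2, rem=6, quantum used, demote→Q1. Q0=[P2,P3] Q1=[P1] Q2=[]
t=2-4: P2@Q0 runs 2, rem=13, quantum used, demote→Q1. Q0=[P3] Q1=[P1,P2] Q2=[]
t=4-6: P3@Q0 runs 2, rem=2, quantum used, demote→Q1. Q0=[] Q1=[P1,P2,P3] Q2=[]
t=6-11: P1@Q1 runs 5, rem=1, quantum used, demote→Q2. Q0=[] Q1=[P2,P3] Q2=[P1]
t=11-16: P2@Q1 runs 5, rem=8, quantum used, demote→Q2. Q0=[] Q1=[P3] Q2=[P1,P2]
t=16-18: P3@Q1 runs 2, rem=0, completes. Q0=[] Q1=[] Q2=[P1,P2]
t=18-19: P1@Q2 runs 1, rem=0, completes. Q0=[] Q1=[] Q2=[P2]
t=19-27: P2@Q2 runs 8, rem=0, completes. Q0=[] Q1=[] Q2=[]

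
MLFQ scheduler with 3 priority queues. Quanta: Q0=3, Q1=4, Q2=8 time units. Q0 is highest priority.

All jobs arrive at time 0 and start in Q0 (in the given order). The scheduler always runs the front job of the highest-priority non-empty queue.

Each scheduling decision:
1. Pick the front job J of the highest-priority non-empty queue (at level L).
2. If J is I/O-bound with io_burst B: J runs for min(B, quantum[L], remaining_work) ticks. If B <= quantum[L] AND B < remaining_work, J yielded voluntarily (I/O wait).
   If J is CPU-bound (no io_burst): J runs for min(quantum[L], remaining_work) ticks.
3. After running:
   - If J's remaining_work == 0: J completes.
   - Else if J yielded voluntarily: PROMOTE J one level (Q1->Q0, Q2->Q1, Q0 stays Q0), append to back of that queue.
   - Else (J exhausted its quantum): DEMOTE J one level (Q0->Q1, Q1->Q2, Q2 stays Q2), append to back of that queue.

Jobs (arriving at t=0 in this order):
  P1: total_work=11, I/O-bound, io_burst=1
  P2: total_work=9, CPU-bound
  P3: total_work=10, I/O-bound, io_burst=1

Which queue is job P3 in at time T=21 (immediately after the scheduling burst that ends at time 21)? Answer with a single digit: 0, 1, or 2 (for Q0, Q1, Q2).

Answer: 0

Derivation:
t=0-1: P1@Q0 runs 1, rem=10, I/O yield, promote→Q0. Q0=[P2,P3,P1] Q1=[] Q2=[]
t=1-4: P2@Q0 runs 3, rem=6, quantum used, demote→Q1. Q0=[P3,P1] Q1=[P2] Q2=[]
t=4-5: P3@Q0 runs 1, rem=9, I/O yield, promote→Q0. Q0=[P1,P3] Q1=[P2] Q2=[]
t=5-6: P1@Q0 runs 1, rem=9, I/O yield, promote→Q0. Q0=[P3,P1] Q1=[P2] Q2=[]
t=6-7: P3@Q0 runs 1, rem=8, I/O yield, promote→Q0. Q0=[P1,P3] Q1=[P2] Q2=[]
t=7-8: P1@Q0 runs 1, rem=8, I/O yield, promote→Q0. Q0=[P3,P1] Q1=[P2] Q2=[]
t=8-9: P3@Q0 runs 1, rem=7, I/O yield, promote→Q0. Q0=[P1,P3] Q1=[P2] Q2=[]
t=9-10: P1@Q0 runs 1, rem=7, I/O yield, promote→Q0. Q0=[P3,P1] Q1=[P2] Q2=[]
t=10-11: P3@Q0 runs 1, rem=6, I/O yield, promote→Q0. Q0=[P1,P3] Q1=[P2] Q2=[]
t=11-12: P1@Q0 runs 1, rem=6, I/O yield, promote→Q0. Q0=[P3,P1] Q1=[P2] Q2=[]
t=12-13: P3@Q0 runs 1, rem=5, I/O yield, promote→Q0. Q0=[P1,P3] Q1=[P2] Q2=[]
t=13-14: P1@Q0 runs 1, rem=5, I/O yield, promote→Q0. Q0=[P3,P1] Q1=[P2] Q2=[]
t=14-15: P3@Q0 runs 1, rem=4, I/O yield, promote→Q0. Q0=[P1,P3] Q1=[P2] Q2=[]
t=15-16: P1@Q0 runs 1, rem=4, I/O yield, promote→Q0. Q0=[P3,P1] Q1=[P2] Q2=[]
t=16-17: P3@Q0 runs 1, rem=3, I/O yield, promote→Q0. Q0=[P1,P3] Q1=[P2] Q2=[]
t=17-18: P1@Q0 runs 1, rem=3, I/O yield, promote→Q0. Q0=[P3,P1] Q1=[P2] Q2=[]
t=18-19: P3@Q0 runs 1, rem=2, I/O yield, promote→Q0. Q0=[P1,P3] Q1=[P2] Q2=[]
t=19-20: P1@Q0 runs 1, rem=2, I/O yield, promote→Q0. Q0=[P3,P1] Q1=[P2] Q2=[]
t=20-21: P3@Q0 runs 1, rem=1, I/O yield, promote→Q0. Q0=[P1,P3] Q1=[P2] Q2=[]
t=21-22: P1@Q0 runs 1, rem=1, I/O yield, promote→Q0. Q0=[P3,P1] Q1=[P2] Q2=[]
t=22-23: P3@Q0 runs 1, rem=0, completes. Q0=[P1] Q1=[P2] Q2=[]
t=23-24: P1@Q0 runs 1, rem=0, completes. Q0=[] Q1=[P2] Q2=[]
t=24-28: P2@Q1 runs 4, rem=2, quantum used, demote→Q2. Q0=[] Q1=[] Q2=[P2]
t=28-30: P2@Q2 runs 2, rem=0, completes. Q0=[] Q1=[] Q2=[]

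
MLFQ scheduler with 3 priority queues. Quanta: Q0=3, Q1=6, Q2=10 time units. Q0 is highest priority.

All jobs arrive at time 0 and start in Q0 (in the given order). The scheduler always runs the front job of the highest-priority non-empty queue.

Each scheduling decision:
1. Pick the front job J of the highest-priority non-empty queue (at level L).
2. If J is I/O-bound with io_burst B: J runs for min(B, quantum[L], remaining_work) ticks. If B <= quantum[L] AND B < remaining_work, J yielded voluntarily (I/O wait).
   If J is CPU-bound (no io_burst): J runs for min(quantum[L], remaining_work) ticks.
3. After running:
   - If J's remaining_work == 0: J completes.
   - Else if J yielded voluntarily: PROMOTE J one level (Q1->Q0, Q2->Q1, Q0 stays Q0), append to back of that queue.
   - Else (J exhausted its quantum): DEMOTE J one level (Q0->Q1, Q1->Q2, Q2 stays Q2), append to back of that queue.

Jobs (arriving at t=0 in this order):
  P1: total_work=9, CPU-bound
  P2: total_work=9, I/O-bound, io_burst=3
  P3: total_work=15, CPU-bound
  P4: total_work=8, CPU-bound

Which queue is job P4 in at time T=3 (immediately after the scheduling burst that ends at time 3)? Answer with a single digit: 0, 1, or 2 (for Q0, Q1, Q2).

t=0-3: P1@Q0 runs 3, rem=6, quantum used, demote→Q1. Q0=[P2,P3,P4] Q1=[P1] Q2=[]
t=3-6: P2@Q0 runs 3, rem=6, I/O yield, promote→Q0. Q0=[P3,P4,P2] Q1=[P1] Q2=[]
t=6-9: P3@Q0 runs 3, rem=12, quantum used, demote→Q1. Q0=[P4,P2] Q1=[P1,P3] Q2=[]
t=9-12: P4@Q0 runs 3, rem=5, quantum used, demote→Q1. Q0=[P2] Q1=[P1,P3,P4] Q2=[]
t=12-15: P2@Q0 runs 3, rem=3, I/O yield, promote→Q0. Q0=[P2] Q1=[P1,P3,P4] Q2=[]
t=15-18: P2@Q0 runs 3, rem=0, completes. Q0=[] Q1=[P1,P3,P4] Q2=[]
t=18-24: P1@Q1 runs 6, rem=0, completes. Q0=[] Q1=[P3,P4] Q2=[]
t=24-30: P3@Q1 runs 6, rem=6, quantum used, demote→Q2. Q0=[] Q1=[P4] Q2=[P3]
t=30-35: P4@Q1 runs 5, rem=0, completes. Q0=[] Q1=[] Q2=[P3]
t=35-41: P3@Q2 runs 6, rem=0, completes. Q0=[] Q1=[] Q2=[]

Answer: 0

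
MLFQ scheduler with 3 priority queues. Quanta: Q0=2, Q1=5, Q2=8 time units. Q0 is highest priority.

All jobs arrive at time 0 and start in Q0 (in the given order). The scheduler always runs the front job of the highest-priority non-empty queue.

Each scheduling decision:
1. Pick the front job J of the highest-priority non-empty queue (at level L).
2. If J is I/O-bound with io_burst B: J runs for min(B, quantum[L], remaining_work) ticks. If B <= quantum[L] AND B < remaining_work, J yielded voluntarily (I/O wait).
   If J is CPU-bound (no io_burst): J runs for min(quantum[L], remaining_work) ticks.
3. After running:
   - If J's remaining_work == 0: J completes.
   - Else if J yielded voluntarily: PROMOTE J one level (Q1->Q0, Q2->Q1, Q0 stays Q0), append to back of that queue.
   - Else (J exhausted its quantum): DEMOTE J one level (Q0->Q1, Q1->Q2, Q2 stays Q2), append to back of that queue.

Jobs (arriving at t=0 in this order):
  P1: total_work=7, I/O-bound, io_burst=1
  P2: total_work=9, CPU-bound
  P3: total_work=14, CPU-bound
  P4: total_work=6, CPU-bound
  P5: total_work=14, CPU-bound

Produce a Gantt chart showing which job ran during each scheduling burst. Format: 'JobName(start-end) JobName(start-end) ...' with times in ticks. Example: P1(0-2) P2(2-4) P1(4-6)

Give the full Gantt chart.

t=0-1: P1@Q0 runs 1, rem=6, I/O yield, promote→Q0. Q0=[P2,P3,P4,P5,P1] Q1=[] Q2=[]
t=1-3: P2@Q0 runs 2, rem=7, quantum used, demote→Q1. Q0=[P3,P4,P5,P1] Q1=[P2] Q2=[]
t=3-5: P3@Q0 runs 2, rem=12, quantum used, demote→Q1. Q0=[P4,P5,P1] Q1=[P2,P3] Q2=[]
t=5-7: P4@Q0 runs 2, rem=4, quantum used, demote→Q1. Q0=[P5,P1] Q1=[P2,P3,P4] Q2=[]
t=7-9: P5@Q0 runs 2, rem=12, quantum used, demote→Q1. Q0=[P1] Q1=[P2,P3,P4,P5] Q2=[]
t=9-10: P1@Q0 runs 1, rem=5, I/O yield, promote→Q0. Q0=[P1] Q1=[P2,P3,P4,P5] Q2=[]
t=10-11: P1@Q0 runs 1, rem=4, I/O yield, promote→Q0. Q0=[P1] Q1=[P2,P3,P4,P5] Q2=[]
t=11-12: P1@Q0 runs 1, rem=3, I/O yield, promote→Q0. Q0=[P1] Q1=[P2,P3,P4,P5] Q2=[]
t=12-13: P1@Q0 runs 1, rem=2, I/O yield, promote→Q0. Q0=[P1] Q1=[P2,P3,P4,P5] Q2=[]
t=13-14: P1@Q0 runs 1, rem=1, I/O yield, promote→Q0. Q0=[P1] Q1=[P2,P3,P4,P5] Q2=[]
t=14-15: P1@Q0 runs 1, rem=0, completes. Q0=[] Q1=[P2,P3,P4,P5] Q2=[]
t=15-20: P2@Q1 runs 5, rem=2, quantum used, demote→Q2. Q0=[] Q1=[P3,P4,P5] Q2=[P2]
t=20-25: P3@Q1 runs 5, rem=7, quantum used, demote→Q2. Q0=[] Q1=[P4,P5] Q2=[P2,P3]
t=25-29: P4@Q1 runs 4, rem=0, completes. Q0=[] Q1=[P5] Q2=[P2,P3]
t=29-34: P5@Q1 runs 5, rem=7, quantum used, demote→Q2. Q0=[] Q1=[] Q2=[P2,P3,P5]
t=34-36: P2@Q2 runs 2, rem=0, completes. Q0=[] Q1=[] Q2=[P3,P5]
t=36-43: P3@Q2 runs 7, rem=0, completes. Q0=[] Q1=[] Q2=[P5]
t=43-50: P5@Q2 runs 7, rem=0, completes. Q0=[] Q1=[] Q2=[]

Answer: P1(0-1) P2(1-3) P3(3-5) P4(5-7) P5(7-9) P1(9-10) P1(10-11) P1(11-12) P1(12-13) P1(13-14) P1(14-15) P2(15-20) P3(20-25) P4(25-29) P5(29-34) P2(34-36) P3(36-43) P5(43-50)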